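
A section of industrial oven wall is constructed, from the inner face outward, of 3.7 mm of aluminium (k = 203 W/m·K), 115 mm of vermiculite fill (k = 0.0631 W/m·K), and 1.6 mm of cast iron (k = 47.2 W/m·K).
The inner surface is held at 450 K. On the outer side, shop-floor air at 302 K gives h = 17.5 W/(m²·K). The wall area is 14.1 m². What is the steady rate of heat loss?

Model the wall as resistances in series:
R_aluminium = L/(kA) = 0.0037/(203×14.1) = 1.293×10^-6 K/W
R_vermiculite fill = L/(kA) = 0.115/(0.0631×14.1) = 0.1293 K/W
R_cast iron = L/(kA) = 0.0016/(47.2×14.1) = 2.404×10^-6 K/W
R_outer film = 1/(h_o·A) = 1/(17.5×14.1) = 0.004053 K/W
R_total = 0.1333 K/W
Q = ΔT / R_total = 148 / 0.1333

Q ≈ 1110 W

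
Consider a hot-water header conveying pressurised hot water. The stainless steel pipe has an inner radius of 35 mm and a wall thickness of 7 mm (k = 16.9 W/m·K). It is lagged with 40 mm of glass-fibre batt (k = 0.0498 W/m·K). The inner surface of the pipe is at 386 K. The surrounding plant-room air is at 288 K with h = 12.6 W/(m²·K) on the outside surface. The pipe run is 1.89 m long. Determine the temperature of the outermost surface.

T ≈ 295 K

Radial resistances (cylindrical: R_cond = ln(r_o/r_i)/(2πkL), R_conv = 1/(h·2πrL)):
R_stainless steel pipe wall = ln(42/35)/(2π×16.9×1.89) = 9.085×10^-4 K/W
R_glass-fibre batt = ln(82/42)/(2π×0.0498×1.89) = 1.131 K/W
R_outer film = 1/(h_o·2πr_oL) = 1/(12.6×2π×0.082×1.89) = 0.0815 K/W
R_total = 1.214 K/W
Q = ΔT/R_total = 98/1.214
Q = 80.7 W
T_interface = T_inner − Q·ΣR(inner→interface) = 386 − 80.7×1.132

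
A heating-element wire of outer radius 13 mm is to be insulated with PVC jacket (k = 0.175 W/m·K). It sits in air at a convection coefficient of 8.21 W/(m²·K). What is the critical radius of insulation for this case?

r_cr ≈ 21.3 mm

For a cylinder r_cr = k/h = 0.175/8.21
r_cr = 21.3 mm; since the bare radius (13 mm) is below r_cr, adding a thin layer of insulation will *increase* heat loss.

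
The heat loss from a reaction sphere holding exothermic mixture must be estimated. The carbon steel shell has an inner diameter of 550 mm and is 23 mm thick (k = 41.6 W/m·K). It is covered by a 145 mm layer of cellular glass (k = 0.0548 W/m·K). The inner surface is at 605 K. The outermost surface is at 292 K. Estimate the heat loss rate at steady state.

Q ≈ 196 W

Radial (spherical) resistances in series:
R_carbon steel shell = (1/0.275 − 1/0.298)/(4π×41.6) = 5.369×10^-4 K/W
R_cellular glass = (1/0.298 − 1/0.443)/(4π×0.0548) = 1.595 K/W
R_total = 1.596 K/W
Q = ΔT/R_total = 313/1.596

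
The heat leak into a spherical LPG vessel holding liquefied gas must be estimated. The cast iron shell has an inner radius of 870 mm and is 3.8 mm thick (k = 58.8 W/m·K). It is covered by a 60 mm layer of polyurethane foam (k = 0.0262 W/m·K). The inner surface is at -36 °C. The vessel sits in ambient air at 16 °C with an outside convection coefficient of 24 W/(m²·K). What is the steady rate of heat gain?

Q ≈ 229 W

Radial (spherical) resistances in series:
R_cast iron shell = (1/0.87 − 1/0.8738)/(4π×58.8) = 6.765×10^-6 K/W
R_polyurethane foam = (1/0.8738 − 1/0.9338)/(4π×0.0262) = 0.2233 K/W
R_outer film = 1/(h·4πr_o²) = 1/(24×4π×0.9338²) = 0.003803 K/W
R_total = 0.2272 K/W
Q = ΔT/R_total = 52/0.2272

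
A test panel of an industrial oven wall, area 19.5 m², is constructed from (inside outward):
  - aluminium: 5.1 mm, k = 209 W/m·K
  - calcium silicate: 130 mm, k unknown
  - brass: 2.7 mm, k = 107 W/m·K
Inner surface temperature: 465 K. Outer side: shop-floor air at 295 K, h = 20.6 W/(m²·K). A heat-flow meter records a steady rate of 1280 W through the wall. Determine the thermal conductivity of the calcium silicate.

Thermal resistances in series:
R_aluminium = L/(kA) = 0.0051/(209×19.5) = 1.251×10^-6 K/W
R_brass = L/(kA) = 0.0027/(107×19.5) = 1.294×10^-6 K/W
R_outer film = 1/(h_o·A) = 1/(20.6×19.5) = 0.002489 K/W
Sum of known resistances R_other = 0.002492 K/W
Total R = ΔT/Q = 170/1280 = 0.1328 K/W
R_calcium silicate = R_total − R_other = 0.1303 K/W
k = L/(R·A) = 0.13/(0.1303×19.5)

k ≈ 0.0512 W/(m·K)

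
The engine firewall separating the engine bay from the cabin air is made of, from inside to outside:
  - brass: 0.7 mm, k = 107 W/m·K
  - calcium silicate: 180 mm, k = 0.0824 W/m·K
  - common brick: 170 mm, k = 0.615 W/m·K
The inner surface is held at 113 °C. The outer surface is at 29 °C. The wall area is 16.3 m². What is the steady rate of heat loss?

Treating each layer as a thermal resistance in series:
R_brass = L/(kA) = 0.0007/(107×16.3) = 4.014×10^-7 K/W
R_calcium silicate = L/(kA) = 0.18/(0.0824×16.3) = 0.134 K/W
R_common brick = L/(kA) = 0.17/(0.615×16.3) = 0.01696 K/W
R_total = 0.151 K/W
Q = ΔT / R_total = 84 / 0.151

Q ≈ 556 W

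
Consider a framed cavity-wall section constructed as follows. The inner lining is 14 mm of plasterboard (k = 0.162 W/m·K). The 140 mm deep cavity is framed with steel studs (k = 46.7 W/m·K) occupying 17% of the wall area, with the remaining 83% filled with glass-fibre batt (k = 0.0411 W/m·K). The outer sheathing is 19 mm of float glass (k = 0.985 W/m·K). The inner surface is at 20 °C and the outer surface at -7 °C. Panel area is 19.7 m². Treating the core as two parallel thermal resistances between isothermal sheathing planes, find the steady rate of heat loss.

Sheathing layers in series; stud and cavity paths in parallel between them.
R_inner = 0.014/(0.162×19.7) = 0.004387 K/W
R_stud  = 0.14/(46.7×0.17×19.7) = 8.952×10^-4 K/W
R_cav   = 0.14/(0.0411×0.83×19.7) = 0.2083 K/W
1/R_core = 1/R_stud + 1/R_cav → R_core = 8.913×10^-4 K/W
R_outer = 0.019/(0.985×19.7) = 9.792×10^-4 K/W
R_total = 0.006257 K/W
Q = ΔT/R_total = 27/0.006257

Q ≈ 4310 W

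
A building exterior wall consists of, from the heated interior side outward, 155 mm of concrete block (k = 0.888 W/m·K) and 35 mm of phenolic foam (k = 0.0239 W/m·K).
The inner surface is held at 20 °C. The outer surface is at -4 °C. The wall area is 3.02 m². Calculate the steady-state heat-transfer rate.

Treating each layer as a thermal resistance in series:
R_concrete block = L/(kA) = 0.155/(0.888×3.02) = 0.0578 K/W
R_phenolic foam = L/(kA) = 0.035/(0.0239×3.02) = 0.4849 K/W
R_total = 0.5427 K/W
Q = ΔT / R_total = 24 / 0.5427

Q ≈ 44.2 W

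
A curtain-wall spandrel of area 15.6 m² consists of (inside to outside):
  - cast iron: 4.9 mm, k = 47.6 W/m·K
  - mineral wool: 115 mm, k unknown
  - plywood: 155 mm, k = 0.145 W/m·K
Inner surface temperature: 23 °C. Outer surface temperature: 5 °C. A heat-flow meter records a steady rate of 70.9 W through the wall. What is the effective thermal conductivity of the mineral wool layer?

k ≈ 0.0398 W/(m·K)

Using the resistance-network approach (series):
R_cast iron = L/(kA) = 0.0049/(47.6×15.6) = 6.599×10^-6 K/W
R_plywood = L/(kA) = 0.155/(0.145×15.6) = 0.06852 K/W
Sum of known resistances R_other = 0.06853 K/W
Total R = ΔT/Q = 18/70.9 = 0.2539 K/W
R_mineral wool = R_total − R_other = 0.1853 K/W
k = L/(R·A) = 0.115/(0.1853×15.6)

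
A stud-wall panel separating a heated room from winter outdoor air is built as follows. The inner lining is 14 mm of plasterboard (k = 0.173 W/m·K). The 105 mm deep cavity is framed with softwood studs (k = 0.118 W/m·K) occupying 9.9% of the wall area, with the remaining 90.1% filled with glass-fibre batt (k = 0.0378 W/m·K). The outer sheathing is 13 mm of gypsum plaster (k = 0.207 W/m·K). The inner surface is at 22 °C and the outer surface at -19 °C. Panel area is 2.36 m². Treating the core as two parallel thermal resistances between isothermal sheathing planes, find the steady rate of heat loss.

Q ≈ 39.7 W

Sheathing layers in series; stud and cavity paths in parallel between them.
R_inner = 0.014/(0.173×2.36) = 0.03429 K/W
R_stud  = 0.105/(0.118×0.099×2.36) = 3.809 K/W
R_cav   = 0.105/(0.0378×0.901×2.36) = 1.306 K/W
1/R_core = 1/R_stud + 1/R_cav → R_core = 0.9727 K/W
R_outer = 0.013/(0.207×2.36) = 0.02661 K/W
R_total = 1.034 K/W
Q = ΔT/R_total = 41/1.034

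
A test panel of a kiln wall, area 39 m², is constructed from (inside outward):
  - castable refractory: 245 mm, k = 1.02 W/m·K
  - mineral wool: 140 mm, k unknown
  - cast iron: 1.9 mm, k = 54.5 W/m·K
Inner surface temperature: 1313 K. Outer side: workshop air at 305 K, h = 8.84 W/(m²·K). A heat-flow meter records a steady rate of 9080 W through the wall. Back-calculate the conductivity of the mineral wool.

k ≈ 0.0352 W/(m·K)

Using the resistance-network approach (series):
R_castable refractory = L/(kA) = 0.245/(1.02×39) = 0.006159 K/W
R_cast iron = L/(kA) = 0.0019/(54.5×39) = 8.939×10^-7 K/W
R_outer film = 1/(h_o·A) = 1/(8.84×39) = 0.002901 K/W
Sum of known resistances R_other = 0.00906 K/W
Total R = ΔT/Q = 1008/9080 = 0.111 K/W
R_mineral wool = R_total − R_other = 0.102 K/W
k = L/(R·A) = 0.14/(0.102×39)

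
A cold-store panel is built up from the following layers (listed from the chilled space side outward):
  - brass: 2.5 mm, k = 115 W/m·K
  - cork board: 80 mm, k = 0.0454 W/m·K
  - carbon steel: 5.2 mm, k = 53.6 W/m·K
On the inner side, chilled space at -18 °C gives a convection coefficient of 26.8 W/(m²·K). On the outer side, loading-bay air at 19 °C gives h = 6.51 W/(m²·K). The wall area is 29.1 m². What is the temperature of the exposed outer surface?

T ≈ 16.1 °C

Thermal resistances in series:
R_inner film = 1/(h_i·A) = 1/(26.8×29.1) = 0.001282 K/W
R_brass = L/(kA) = 0.0025/(115×29.1) = 7.47×10^-7 K/W
R_cork board = L/(kA) = 0.08/(0.0454×29.1) = 0.06055 K/W
R_carbon steel = L/(kA) = 0.0052/(53.6×29.1) = 3.334×10^-6 K/W
R_outer film = 1/(h_o·A) = 1/(6.51×29.1) = 0.005279 K/W
R_total = 0.06712 K/W;  Q = ΔT/R_total = 37/0.06712 = 551.3 W
T_interface = T_inner + Q·ΣR(inner→interface) = -18 + 551×0.06184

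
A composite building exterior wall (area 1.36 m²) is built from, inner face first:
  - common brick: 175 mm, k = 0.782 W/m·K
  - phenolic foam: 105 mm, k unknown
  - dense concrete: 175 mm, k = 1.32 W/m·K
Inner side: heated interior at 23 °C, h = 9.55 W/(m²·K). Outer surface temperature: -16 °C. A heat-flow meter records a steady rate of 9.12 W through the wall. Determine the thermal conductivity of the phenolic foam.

Series thermal resistances:
R_inner film = 1/(h_i·A) = 1/(9.55×1.36) = 0.07699 K/W
R_common brick = L/(kA) = 0.175/(0.782×1.36) = 0.1645 K/W
R_dense concrete = L/(kA) = 0.175/(1.32×1.36) = 0.09748 K/W
Sum of known resistances R_other = 0.339 K/W
Total R = ΔT/Q = 39/9.12 = 4.276 K/W
R_phenolic foam = R_total − R_other = 3.937 K/W
k = L/(R·A) = 0.105/(3.937×1.36)

k ≈ 0.0196 W/(m·K)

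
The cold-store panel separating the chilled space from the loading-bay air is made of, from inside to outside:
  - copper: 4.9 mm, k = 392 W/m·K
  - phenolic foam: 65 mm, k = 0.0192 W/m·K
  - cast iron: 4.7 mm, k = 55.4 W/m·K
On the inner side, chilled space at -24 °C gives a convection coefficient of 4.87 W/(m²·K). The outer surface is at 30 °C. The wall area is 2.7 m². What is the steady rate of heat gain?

Model the wall as resistances in series:
R_inner film = 1/(h_i·A) = 1/(4.87×2.7) = 0.07605 K/W
R_copper = L/(kA) = 0.0049/(392×2.7) = 4.63×10^-6 K/W
R_phenolic foam = L/(kA) = 0.065/(0.0192×2.7) = 1.254 K/W
R_cast iron = L/(kA) = 0.0047/(55.4×2.7) = 3.142×10^-5 K/W
R_total = 1.33 K/W
Q = ΔT / R_total = 54 / 1.33

Q ≈ 40.6 W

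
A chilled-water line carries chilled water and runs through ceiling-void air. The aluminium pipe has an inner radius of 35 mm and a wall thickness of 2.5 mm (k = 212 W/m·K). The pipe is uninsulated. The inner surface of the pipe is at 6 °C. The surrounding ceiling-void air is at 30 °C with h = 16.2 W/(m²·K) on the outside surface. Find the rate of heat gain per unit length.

Cylindrical conduction, so R = ln(r₂/r₁)/(2πkL) per layer, in series:
R_aluminium pipe wall = ln(37.5/35)/(2π×212×1) = 5.18×10^-5 K/W
R_outer film = 1/(h_o·2πr_oL) = 1/(16.2×2π×0.0375×1) = 0.262 K/W
R_total = 0.262 K/W
Q = ΔT/R_total = 24/0.262

q′ ≈ 91.6 W/m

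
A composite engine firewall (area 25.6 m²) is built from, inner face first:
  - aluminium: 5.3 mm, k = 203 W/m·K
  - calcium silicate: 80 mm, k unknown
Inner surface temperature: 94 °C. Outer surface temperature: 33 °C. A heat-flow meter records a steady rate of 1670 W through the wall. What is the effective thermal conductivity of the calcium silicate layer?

Treating each layer as a thermal resistance in series:
R_aluminium = L/(kA) = 0.0053/(203×25.6) = 1.02×10^-6 K/W
Sum of known resistances R_other = 1.02×10^-6 K/W
Total R = ΔT/Q = 61/1670 = 0.03653 K/W
R_calcium silicate = R_total − R_other = 0.03653 K/W
k = L/(R·A) = 0.08/(0.03653×25.6)

k ≈ 0.0856 W/(m·K)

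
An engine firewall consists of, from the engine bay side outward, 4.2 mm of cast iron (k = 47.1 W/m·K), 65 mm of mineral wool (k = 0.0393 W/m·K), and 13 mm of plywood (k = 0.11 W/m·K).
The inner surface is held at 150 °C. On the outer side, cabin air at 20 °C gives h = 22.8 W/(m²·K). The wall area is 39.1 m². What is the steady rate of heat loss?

Q ≈ 2800 W

Using the resistance-network approach (series):
R_cast iron = L/(kA) = 0.0042/(47.1×39.1) = 2.281×10^-6 K/W
R_mineral wool = L/(kA) = 0.065/(0.0393×39.1) = 0.0423 K/W
R_plywood = L/(kA) = 0.013/(0.11×39.1) = 0.003023 K/W
R_outer film = 1/(h_o·A) = 1/(22.8×39.1) = 0.001122 K/W
R_total = 0.04645 K/W
Q = ΔT / R_total = 130 / 0.04645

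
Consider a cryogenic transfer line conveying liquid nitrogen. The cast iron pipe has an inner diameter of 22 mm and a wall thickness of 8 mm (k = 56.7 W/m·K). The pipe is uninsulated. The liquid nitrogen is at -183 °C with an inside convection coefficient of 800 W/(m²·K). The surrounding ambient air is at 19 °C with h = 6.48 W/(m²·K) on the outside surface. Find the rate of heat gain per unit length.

q′ ≈ 154 W/m

Per-layer cylindrical resistances, series-summed:
R_inner film = 1/(h_i·2πr₁L) = 1/(800×2π×0.011×1) = 0.01809 K/W
R_cast iron pipe wall = ln(19/11)/(2π×56.7×1) = 0.001534 K/W
R_outer film = 1/(h_o·2πr_oL) = 1/(6.48×2π×0.019×1) = 1.293 K/W
R_total = 1.312 K/W
Q = ΔT/R_total = 202/1.312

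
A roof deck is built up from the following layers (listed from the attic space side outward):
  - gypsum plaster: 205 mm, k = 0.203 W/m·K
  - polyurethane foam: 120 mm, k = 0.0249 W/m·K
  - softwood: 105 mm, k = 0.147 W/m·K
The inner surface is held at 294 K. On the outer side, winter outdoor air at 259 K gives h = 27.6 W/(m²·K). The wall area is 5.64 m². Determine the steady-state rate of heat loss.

Q ≈ 30 W

Model the wall as resistances in series:
R_gypsum plaster = L/(kA) = 0.205/(0.203×5.64) = 0.1791 K/W
R_polyurethane foam = L/(kA) = 0.12/(0.0249×5.64) = 0.8545 K/W
R_softwood = L/(kA) = 0.105/(0.147×5.64) = 0.1266 K/W
R_outer film = 1/(h_o·A) = 1/(27.6×5.64) = 0.006424 K/W
R_total = 1.167 K/W
Q = ΔT / R_total = 35 / 1.167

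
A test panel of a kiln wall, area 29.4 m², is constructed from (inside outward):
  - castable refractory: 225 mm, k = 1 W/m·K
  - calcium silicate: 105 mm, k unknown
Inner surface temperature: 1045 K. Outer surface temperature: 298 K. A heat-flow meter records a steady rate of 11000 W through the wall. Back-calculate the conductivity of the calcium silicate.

k ≈ 0.0593 W/(m·K)

Model the wall as resistances in series:
R_castable refractory = L/(kA) = 0.225/(1×29.4) = 0.007653 K/W
Sum of known resistances R_other = 0.007653 K/W
Total R = ΔT/Q = 747/11000 = 0.06791 K/W
R_calcium silicate = R_total − R_other = 0.06026 K/W
k = L/(R·A) = 0.105/(0.06026×29.4)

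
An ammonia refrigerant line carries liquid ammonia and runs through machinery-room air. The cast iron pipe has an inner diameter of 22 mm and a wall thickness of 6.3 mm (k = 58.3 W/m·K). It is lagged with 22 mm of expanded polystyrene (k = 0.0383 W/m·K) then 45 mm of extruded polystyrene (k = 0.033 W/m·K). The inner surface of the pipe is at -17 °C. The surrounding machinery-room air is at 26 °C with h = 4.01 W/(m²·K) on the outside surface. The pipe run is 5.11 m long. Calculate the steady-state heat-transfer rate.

Radial resistances (cylindrical: R_cond = ln(r_o/r_i)/(2πkL), R_conv = 1/(h·2πrL)):
R_cast iron pipe wall = ln(17.3/11)/(2π×58.3×5.11) = 2.419×10^-4 K/W
R_expanded polystyrene = ln(39.3/17.3)/(2π×0.0383×5.11) = 0.6672 K/W
R_extruded polystyrene = ln(84.3/39.3)/(2π×0.033×5.11) = 0.7203 K/W
R_outer film = 1/(h_o·2πr_oL) = 1/(4.01×2π×0.0843×5.11) = 0.09214 K/W
R_total = 1.48 K/W
Q = ΔT/R_total = 43/1.48

Q ≈ 29.1 W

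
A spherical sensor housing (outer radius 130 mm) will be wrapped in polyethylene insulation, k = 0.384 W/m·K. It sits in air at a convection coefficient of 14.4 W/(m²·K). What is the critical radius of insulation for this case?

r_cr ≈ 53.3 mm

For a sphere r_cr = 2k/h = 2×0.384/14.4
r_cr = 53.3 mm; since the bare radius (130 mm) is above r_cr, any added insulation will reduce heat loss.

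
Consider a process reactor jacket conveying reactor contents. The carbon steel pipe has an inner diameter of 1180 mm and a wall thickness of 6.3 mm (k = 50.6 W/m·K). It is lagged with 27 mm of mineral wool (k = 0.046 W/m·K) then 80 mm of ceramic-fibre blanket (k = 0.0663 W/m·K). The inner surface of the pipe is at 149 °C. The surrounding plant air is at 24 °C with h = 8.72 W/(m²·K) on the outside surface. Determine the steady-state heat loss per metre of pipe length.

q′ ≈ 266 W/m

Radial resistances (cylindrical: R_cond = ln(r_o/r_i)/(2πkL), R_conv = 1/(h·2πrL)):
R_carbon steel pipe wall = ln(596.3/590)/(2π×50.6×1) = 3.341×10^-5 K/W
R_mineral wool = ln(623.3/596.3)/(2π×0.046×1) = 0.1532 K/W
R_ceramic-fibre blanket = ln(703.3/623.3)/(2π×0.0663×1) = 0.2899 K/W
R_outer film = 1/(h_o·2πr_oL) = 1/(8.72×2π×0.7033×1) = 0.02595 K/W
R_total = 0.4691 K/W
Q = ΔT/R_total = 125/0.4691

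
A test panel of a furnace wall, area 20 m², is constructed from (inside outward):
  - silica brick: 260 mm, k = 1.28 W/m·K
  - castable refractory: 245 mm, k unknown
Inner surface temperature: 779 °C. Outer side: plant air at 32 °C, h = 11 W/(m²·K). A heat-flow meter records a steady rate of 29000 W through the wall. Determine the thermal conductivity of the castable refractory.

k ≈ 1.11 W/(m·K)

Treating each layer as a thermal resistance in series:
R_silica brick = L/(kA) = 0.26/(1.28×20) = 0.01016 K/W
R_outer film = 1/(h_o·A) = 1/(11×20) = 0.004545 K/W
Sum of known resistances R_other = 0.0147 K/W
Total R = ΔT/Q = 747/29000 = 0.02576 K/W
R_castable refractory = R_total − R_other = 0.01106 K/W
k = L/(R·A) = 0.245/(0.01106×20)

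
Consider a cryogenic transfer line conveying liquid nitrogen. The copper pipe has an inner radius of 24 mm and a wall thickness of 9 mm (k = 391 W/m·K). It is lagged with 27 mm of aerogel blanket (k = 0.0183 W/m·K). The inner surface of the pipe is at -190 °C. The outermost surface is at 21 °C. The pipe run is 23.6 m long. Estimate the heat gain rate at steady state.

Q ≈ 958 W

Cylindrical conduction, so R = ln(r₂/r₁)/(2πkL) per layer, in series:
R_copper pipe wall = ln(33/24)/(2π×391×23.6) = 5.493×10^-6 K/W
R_aerogel blanket = ln(60/33)/(2π×0.0183×23.6) = 0.2203 K/W
R_total = 0.2203 K/W
Q = ΔT/R_total = 211/0.2203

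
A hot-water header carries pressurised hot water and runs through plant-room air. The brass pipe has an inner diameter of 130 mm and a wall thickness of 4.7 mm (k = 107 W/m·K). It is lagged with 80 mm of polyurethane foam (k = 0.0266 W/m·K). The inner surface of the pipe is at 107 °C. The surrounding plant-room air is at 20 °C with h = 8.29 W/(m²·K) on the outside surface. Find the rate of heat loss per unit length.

Per-layer cylindrical resistances, series-summed:
R_brass pipe wall = ln(69.7/65)/(2π×107×1) = 1.038×10^-4 K/W
R_polyurethane foam = ln(149.7/69.7)/(2π×0.0266×1) = 4.574 K/W
R_outer film = 1/(h_o·2πr_oL) = 1/(8.29×2π×0.1497×1) = 0.1282 K/W
R_total = 4.702 K/W
Q = ΔT/R_total = 87/4.702

q′ ≈ 18.5 W/m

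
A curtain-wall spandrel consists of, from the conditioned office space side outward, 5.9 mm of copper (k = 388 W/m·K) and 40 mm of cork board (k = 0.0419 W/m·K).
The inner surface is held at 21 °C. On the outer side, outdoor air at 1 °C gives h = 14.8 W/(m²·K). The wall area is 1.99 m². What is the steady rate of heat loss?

Q ≈ 38.9 W

Using the resistance-network approach (series):
R_copper = L/(kA) = 0.0059/(388×1.99) = 7.641×10^-6 K/W
R_cork board = L/(kA) = 0.04/(0.0419×1.99) = 0.4797 K/W
R_outer film = 1/(h_o·A) = 1/(14.8×1.99) = 0.03395 K/W
R_total = 0.5137 K/W
Q = ΔT / R_total = 20 / 0.5137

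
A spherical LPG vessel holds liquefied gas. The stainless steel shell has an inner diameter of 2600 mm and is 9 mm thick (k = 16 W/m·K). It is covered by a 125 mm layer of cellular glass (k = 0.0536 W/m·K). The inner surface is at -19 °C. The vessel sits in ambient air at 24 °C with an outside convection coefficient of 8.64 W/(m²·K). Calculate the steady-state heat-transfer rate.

Each spherical layer contributes R = (1/r_i − 1/r_o)/(4πk):
R_stainless steel shell = (1/1.3 − 1/1.309)/(4π×16) = 2.63×10^-5 K/W
R_cellular glass = (1/1.309 − 1/1.434)/(4π×0.0536) = 0.09887 K/W
R_outer film = 1/(h·4πr_o²) = 1/(8.64×4π×1.434²) = 0.004479 K/W
R_total = 0.1034 K/W
Q = ΔT/R_total = 43/0.1034

Q ≈ 416 W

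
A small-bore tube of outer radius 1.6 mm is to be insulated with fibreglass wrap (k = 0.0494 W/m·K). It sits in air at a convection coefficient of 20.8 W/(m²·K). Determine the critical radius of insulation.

For a cylinder r_cr = k/h = 0.0494/20.8
r_cr = 2.38 mm; since the bare radius (1.6 mm) is below r_cr, adding a thin layer of insulation will *increase* heat loss.

r_cr ≈ 2.38 mm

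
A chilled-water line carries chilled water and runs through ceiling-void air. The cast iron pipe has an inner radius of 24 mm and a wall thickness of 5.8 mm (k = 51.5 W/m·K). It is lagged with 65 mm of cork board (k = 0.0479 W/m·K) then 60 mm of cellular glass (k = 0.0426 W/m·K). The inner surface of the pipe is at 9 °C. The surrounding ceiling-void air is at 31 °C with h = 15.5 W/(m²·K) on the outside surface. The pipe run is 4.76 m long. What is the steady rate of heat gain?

Q ≈ 18.2 W

For a radial system each layer contributes R = ln(r_out/r_in)/(2πkL); films add R = 1/(hA).
R_cast iron pipe wall = ln(29.8/24)/(2π×51.5×4.76) = 1.405×10^-4 K/W
R_cork board = ln(94.8/29.8)/(2π×0.0479×4.76) = 0.8078 K/W
R_cellular glass = ln(154.8/94.8)/(2π×0.0426×4.76) = 0.3849 K/W
R_outer film = 1/(h_o·2πr_oL) = 1/(15.5×2π×0.1548×4.76) = 0.01394 K/W
R_total = 1.207 K/W
Q = ΔT/R_total = 22/1.207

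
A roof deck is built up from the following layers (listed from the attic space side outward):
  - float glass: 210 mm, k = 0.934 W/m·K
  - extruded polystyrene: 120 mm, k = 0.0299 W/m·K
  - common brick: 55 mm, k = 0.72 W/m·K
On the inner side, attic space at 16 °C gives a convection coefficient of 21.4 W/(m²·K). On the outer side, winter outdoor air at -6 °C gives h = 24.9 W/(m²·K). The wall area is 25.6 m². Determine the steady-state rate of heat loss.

Q ≈ 128 W

Treating each layer as a thermal resistance in series:
R_inner film = 1/(h_i·A) = 1/(21.4×25.6) = 0.001825 K/W
R_float glass = L/(kA) = 0.21/(0.934×25.6) = 0.008783 K/W
R_extruded polystyrene = L/(kA) = 0.12/(0.0299×25.6) = 0.1568 K/W
R_common brick = L/(kA) = 0.055/(0.72×25.6) = 0.002984 K/W
R_outer film = 1/(h_o·A) = 1/(24.9×25.6) = 0.001569 K/W
R_total = 0.1719 K/W
Q = ΔT / R_total = 22 / 0.1719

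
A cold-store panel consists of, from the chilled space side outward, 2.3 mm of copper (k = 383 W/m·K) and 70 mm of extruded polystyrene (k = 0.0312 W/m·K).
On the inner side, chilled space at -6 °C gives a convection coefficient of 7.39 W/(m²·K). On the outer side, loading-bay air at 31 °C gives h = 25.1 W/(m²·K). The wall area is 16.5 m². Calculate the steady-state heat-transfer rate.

Q ≈ 252 W

Series thermal resistances:
R_inner film = 1/(h_i·A) = 1/(7.39×16.5) = 0.008201 K/W
R_copper = L/(kA) = 0.0023/(383×16.5) = 3.64×10^-7 K/W
R_extruded polystyrene = L/(kA) = 0.07/(0.0312×16.5) = 0.136 K/W
R_outer film = 1/(h_o·A) = 1/(25.1×16.5) = 0.002415 K/W
R_total = 0.1466 K/W
Q = ΔT / R_total = 37 / 0.1466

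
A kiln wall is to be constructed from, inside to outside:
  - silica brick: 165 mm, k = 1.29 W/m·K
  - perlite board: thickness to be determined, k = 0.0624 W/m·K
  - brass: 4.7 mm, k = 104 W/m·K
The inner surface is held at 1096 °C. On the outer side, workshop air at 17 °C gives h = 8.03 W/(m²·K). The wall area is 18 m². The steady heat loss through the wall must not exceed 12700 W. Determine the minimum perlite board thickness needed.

L ≈ 79.7 mm

Using the resistance-network approach (series):
R_silica brick = L/(kA) = 0.165/(1.29×18) = 0.007106 K/W
R_brass = L/(kA) = 0.0047/(104×18) = 2.511×10^-6 K/W
R_outer film = 1/(h_o·A) = 1/(8.03×18) = 0.006919 K/W
Sum of the known resistances R_other = 0.01403 K/W
Required total resistance R_tot = ΔT/Q_allow = 1079/12700 = 0.08496 K/W
R_perlite board = R_tot − R_other = 0.07093 K/W
L = R·k·A = 0.07093×0.0624×18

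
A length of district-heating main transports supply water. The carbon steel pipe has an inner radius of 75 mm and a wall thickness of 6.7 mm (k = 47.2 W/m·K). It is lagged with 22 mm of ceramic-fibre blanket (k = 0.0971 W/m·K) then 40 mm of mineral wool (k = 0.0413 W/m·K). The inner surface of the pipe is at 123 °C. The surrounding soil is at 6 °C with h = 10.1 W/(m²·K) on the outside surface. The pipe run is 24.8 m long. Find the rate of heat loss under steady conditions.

Treating each annulus and film as a series resistance:
R_carbon steel pipe wall = ln(81.7/75)/(2π×47.2×24.8) = 1.163×10^-5 K/W
R_ceramic-fibre blanket = ln(103.7/81.7)/(2π×0.0971×24.8) = 0.01576 K/W
R_mineral wool = ln(143.7/103.7)/(2π×0.0413×24.8) = 0.05069 K/W
R_outer film = 1/(h_o·2πr_oL) = 1/(10.1×2π×0.1437×24.8) = 0.004422 K/W
R_total = 0.07088 K/W
Q = ΔT/R_total = 117/0.07088

Q ≈ 1650 W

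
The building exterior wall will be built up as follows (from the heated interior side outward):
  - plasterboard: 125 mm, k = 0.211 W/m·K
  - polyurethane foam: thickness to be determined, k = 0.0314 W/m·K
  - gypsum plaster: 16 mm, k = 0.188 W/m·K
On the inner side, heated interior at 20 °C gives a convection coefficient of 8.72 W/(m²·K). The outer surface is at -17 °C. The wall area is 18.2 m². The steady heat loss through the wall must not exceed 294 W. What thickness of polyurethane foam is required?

Series thermal resistances:
R_inner film = 1/(h_i·A) = 1/(8.72×18.2) = 0.006301 K/W
R_plasterboard = L/(kA) = 0.125/(0.211×18.2) = 0.03255 K/W
R_gypsum plaster = L/(kA) = 0.016/(0.188×18.2) = 0.004676 K/W
Sum of the known resistances R_other = 0.04353 K/W
Required total resistance R_tot = ΔT/Q_allow = 37/294 = 0.1259 K/W
R_polyurethane foam = R_tot − R_other = 0.08232 K/W
L = R·k·A = 0.08232×0.0314×18.2

L ≈ 47 mm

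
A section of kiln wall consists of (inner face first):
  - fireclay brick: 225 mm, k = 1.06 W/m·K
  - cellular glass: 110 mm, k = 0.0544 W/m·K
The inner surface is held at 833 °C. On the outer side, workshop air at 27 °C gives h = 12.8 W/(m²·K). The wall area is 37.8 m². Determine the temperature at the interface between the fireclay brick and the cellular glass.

Treating each layer as a thermal resistance in series:
R_fireclay brick = L/(kA) = 0.225/(1.06×37.8) = 0.005615 K/W
R_cellular glass = L/(kA) = 0.11/(0.0544×37.8) = 0.05349 K/W
R_outer film = 1/(h_o·A) = 1/(12.8×37.8) = 0.002067 K/W
R_total = 0.06118 K/W;  Q = ΔT/R_total = 806/0.06118 = 13180 W
T_interface = T_inner − Q·ΣR(inner→interface) = 833 − 13200×0.005615

T ≈ 759 °C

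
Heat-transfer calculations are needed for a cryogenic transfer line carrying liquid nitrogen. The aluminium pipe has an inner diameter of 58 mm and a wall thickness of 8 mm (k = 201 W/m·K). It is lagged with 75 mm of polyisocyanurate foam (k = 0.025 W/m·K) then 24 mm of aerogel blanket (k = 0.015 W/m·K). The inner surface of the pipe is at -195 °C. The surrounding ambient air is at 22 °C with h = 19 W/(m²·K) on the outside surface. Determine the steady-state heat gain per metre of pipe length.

Radial resistances (cylindrical: R_cond = ln(r_o/r_i)/(2πkL), R_conv = 1/(h·2πrL)):
R_aluminium pipe wall = ln(37/29)/(2π×201×1) = 1.929×10^-4 K/W
R_polyisocyanurate foam = ln(112/37)/(2π×0.025×1) = 7.051 K/W
R_aerogel blanket = ln(136/112)/(2π×0.015×1) = 2.06 K/W
R_outer film = 1/(h_o·2πr_oL) = 1/(19×2π×0.136×1) = 0.06159 K/W
R_total = 9.173 K/W
Q = ΔT/R_total = 217/9.173

q′ ≈ 23.7 W/m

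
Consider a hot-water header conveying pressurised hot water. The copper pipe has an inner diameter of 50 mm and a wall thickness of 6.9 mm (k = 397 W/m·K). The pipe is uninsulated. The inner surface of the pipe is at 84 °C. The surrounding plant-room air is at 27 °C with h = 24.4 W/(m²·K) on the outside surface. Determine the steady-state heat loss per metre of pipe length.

Treating each annulus and film as a series resistance:
R_copper pipe wall = ln(31.9/25)/(2π×397×1) = 9.771×10^-5 K/W
R_outer film = 1/(h_o·2πr_oL) = 1/(24.4×2π×0.0319×1) = 0.2045 K/W
R_total = 0.2046 K/W
Q = ΔT/R_total = 57/0.2046

q′ ≈ 279 W/m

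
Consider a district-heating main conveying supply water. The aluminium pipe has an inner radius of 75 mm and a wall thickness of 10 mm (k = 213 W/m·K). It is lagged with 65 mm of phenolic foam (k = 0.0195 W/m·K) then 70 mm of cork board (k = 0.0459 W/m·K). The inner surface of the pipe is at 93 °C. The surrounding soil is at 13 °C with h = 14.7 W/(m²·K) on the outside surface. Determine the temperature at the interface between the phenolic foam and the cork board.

T ≈ 31.3 °C

Treating each annulus and film as a series resistance:
R_aluminium pipe wall = ln(85/75)/(2π×213×1) = 9.352×10^-5 K/W
R_phenolic foam = ln(150/85)/(2π×0.0195×1) = 4.636 K/W
R_cork board = ln(220/150)/(2π×0.0459×1) = 1.328 K/W
R_outer film = 1/(h_o·2πr_oL) = 1/(14.7×2π×0.22×1) = 0.04921 K/W
R_total = 6.013 K/W
Q = ΔT/R_total = 80/6.013
Q = 13.3 W/m
T_interface = T_inner − Q·ΣR(inner→interface) = 93 − 13.3×4.636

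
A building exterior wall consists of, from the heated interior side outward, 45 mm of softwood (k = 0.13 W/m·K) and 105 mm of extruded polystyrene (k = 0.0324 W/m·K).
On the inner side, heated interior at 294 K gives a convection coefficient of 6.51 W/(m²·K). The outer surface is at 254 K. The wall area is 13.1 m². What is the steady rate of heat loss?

Q ≈ 140 W

Using the resistance-network approach (series):
R_inner film = 1/(h_i·A) = 1/(6.51×13.1) = 0.01173 K/W
R_softwood = L/(kA) = 0.045/(0.13×13.1) = 0.02642 K/W
R_extruded polystyrene = L/(kA) = 0.105/(0.0324×13.1) = 0.2474 K/W
R_total = 0.2855 K/W
Q = ΔT / R_total = 40 / 0.2855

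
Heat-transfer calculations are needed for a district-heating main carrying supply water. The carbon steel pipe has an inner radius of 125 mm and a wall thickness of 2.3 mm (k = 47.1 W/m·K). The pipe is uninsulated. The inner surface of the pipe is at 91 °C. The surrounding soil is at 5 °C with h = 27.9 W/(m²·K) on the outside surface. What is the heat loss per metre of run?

Per-layer cylindrical resistances, series-summed:
R_carbon steel pipe wall = ln(127.3/125)/(2π×47.1×1) = 6.161×10^-5 K/W
R_outer film = 1/(h_o·2πr_oL) = 1/(27.9×2π×0.1273×1) = 0.04481 K/W
R_total = 0.04487 K/W
Q = ΔT/R_total = 86/0.04487

q′ ≈ 1920 W/m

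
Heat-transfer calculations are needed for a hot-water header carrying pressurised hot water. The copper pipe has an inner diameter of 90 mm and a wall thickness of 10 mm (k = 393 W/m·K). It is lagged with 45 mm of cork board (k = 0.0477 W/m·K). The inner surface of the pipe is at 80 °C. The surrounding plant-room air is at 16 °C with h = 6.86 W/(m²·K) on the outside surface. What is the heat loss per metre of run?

For a radial system each layer contributes R = ln(r_out/r_in)/(2πkL); films add R = 1/(hA).
R_copper pipe wall = ln(55/45)/(2π×393×1) = 8.127×10^-5 K/W
R_cork board = ln(100/55)/(2π×0.0477×1) = 1.995 K/W
R_outer film = 1/(h_o·2πr_oL) = 1/(6.86×2π×0.1×1) = 0.232 K/W
R_total = 2.227 K/W
Q = ΔT/R_total = 64/2.227

q′ ≈ 28.7 W/m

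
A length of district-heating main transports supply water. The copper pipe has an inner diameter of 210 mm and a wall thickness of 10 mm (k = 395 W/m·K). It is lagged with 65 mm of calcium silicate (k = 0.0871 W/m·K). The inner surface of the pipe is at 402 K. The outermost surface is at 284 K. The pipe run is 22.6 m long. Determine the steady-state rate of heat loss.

Q ≈ 3260 W

Radial resistances (cylindrical: R_cond = ln(r_o/r_i)/(2πkL), R_conv = 1/(h·2πrL)):
R_copper pipe wall = ln(115/105)/(2π×395×22.6) = 1.622×10^-6 K/W
R_calcium silicate = ln(180/115)/(2π×0.0871×22.6) = 0.03622 K/W
R_total = 0.03623 K/W
Q = ΔT/R_total = 118/0.03623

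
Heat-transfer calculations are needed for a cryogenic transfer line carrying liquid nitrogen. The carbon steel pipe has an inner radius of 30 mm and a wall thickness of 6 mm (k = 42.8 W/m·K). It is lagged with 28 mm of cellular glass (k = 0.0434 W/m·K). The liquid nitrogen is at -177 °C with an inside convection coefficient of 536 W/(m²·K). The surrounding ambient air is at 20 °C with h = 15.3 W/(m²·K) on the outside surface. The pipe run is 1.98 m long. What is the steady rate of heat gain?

Cylindrical conduction, so R = ln(r₂/r₁)/(2πkL) per layer, in series:
R_inner film = 1/(h_i·2πr₁L) = 1/(536×2π×0.03×1.98) = 0.004999 K/W
R_carbon steel pipe wall = ln(36/30)/(2π×42.8×1.98) = 3.424×10^-4 K/W
R_cellular glass = ln(64/36)/(2π×0.0434×1.98) = 1.066 K/W
R_outer film = 1/(h_o·2πr_oL) = 1/(15.3×2π×0.064×1.98) = 0.08209 K/W
R_total = 1.153 K/W
Q = ΔT/R_total = 197/1.153

Q ≈ 171 W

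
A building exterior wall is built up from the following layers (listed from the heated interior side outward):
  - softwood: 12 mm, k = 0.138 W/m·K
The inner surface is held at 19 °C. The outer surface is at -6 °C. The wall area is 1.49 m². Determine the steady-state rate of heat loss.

Thermal resistances in series:
R_softwood = L/(kA) = 0.012/(0.138×1.49) = 0.05836 K/W
R_total = 0.05836 K/W
Q = ΔT / R_total = 25 / 0.05836

Q ≈ 428 W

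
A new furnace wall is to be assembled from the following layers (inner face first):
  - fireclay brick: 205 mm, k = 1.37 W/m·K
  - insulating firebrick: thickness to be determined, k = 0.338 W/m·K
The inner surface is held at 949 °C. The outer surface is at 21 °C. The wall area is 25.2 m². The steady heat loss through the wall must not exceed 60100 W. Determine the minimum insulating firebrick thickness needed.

L ≈ 80.9 mm

Model the wall as resistances in series:
R_fireclay brick = L/(kA) = 0.205/(1.37×25.2) = 0.005938 K/W
Sum of the known resistances R_other = 0.005938 K/W
Required total resistance R_tot = ΔT/Q_allow = 928/60100 = 0.01544 K/W
R_insulating firebrick = R_tot − R_other = 0.009503 K/W
L = R·k·A = 0.009503×0.338×25.2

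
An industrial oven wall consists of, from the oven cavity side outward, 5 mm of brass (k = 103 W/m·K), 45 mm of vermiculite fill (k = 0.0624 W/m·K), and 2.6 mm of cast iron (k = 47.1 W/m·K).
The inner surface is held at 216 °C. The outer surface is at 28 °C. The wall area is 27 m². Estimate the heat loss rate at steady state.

Q ≈ 7040 W

Using the resistance-network approach (series):
R_brass = L/(kA) = 0.005/(103×27) = 1.798×10^-6 K/W
R_vermiculite fill = L/(kA) = 0.045/(0.0624×27) = 0.02671 K/W
R_cast iron = L/(kA) = 0.0026/(47.1×27) = 2.045×10^-6 K/W
R_total = 0.02671 K/W
Q = ΔT / R_total = 188 / 0.02671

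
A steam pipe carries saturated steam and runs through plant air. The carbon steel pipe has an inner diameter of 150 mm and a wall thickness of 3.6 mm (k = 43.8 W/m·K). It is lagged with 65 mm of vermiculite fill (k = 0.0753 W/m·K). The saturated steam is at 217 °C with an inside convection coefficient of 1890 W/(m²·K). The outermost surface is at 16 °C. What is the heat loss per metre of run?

Radial resistances (cylindrical: R_cond = ln(r_o/r_i)/(2πkL), R_conv = 1/(h·2πrL)):
R_inner film = 1/(h_i·2πr₁L) = 1/(1890×2π×0.075×1) = 0.001123 K/W
R_carbon steel pipe wall = ln(78.6/75)/(2π×43.8×1) = 1.704×10^-4 K/W
R_vermiculite fill = ln(143.6/78.6)/(2π×0.0753×1) = 1.274 K/W
R_total = 1.275 K/W
Q = ΔT/R_total = 201/1.275

q′ ≈ 158 W/m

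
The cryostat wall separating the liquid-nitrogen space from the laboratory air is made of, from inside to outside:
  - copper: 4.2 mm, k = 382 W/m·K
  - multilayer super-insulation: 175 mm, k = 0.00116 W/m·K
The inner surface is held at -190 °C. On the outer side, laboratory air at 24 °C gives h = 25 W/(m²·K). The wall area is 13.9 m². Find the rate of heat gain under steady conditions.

Thermal resistances in series:
R_copper = L/(kA) = 0.0042/(382×13.9) = 7.91×10^-7 K/W
R_multilayer super-insulation = L/(kA) = 0.175/(0.00116×13.9) = 10.85 K/W
R_outer film = 1/(h_o·A) = 1/(25×13.9) = 0.002878 K/W
R_total = 10.86 K/W
Q = ΔT / R_total = 214 / 10.86

Q ≈ 19.7 W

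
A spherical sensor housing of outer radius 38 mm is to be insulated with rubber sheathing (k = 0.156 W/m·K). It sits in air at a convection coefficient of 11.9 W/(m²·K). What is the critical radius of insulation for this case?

For a sphere r_cr = 2k/h = 2×0.156/11.9
r_cr = 26.2 mm; since the bare radius (38 mm) is above r_cr, any added insulation will reduce heat loss.

r_cr ≈ 26.2 mm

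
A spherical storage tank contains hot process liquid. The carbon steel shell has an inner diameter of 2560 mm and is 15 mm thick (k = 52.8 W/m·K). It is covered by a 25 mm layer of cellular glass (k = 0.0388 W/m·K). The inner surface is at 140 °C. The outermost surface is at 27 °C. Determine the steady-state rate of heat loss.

For a spherical shell R = (1/r₁ − 1/r₂)/(4πk); film R = 1/(h·4πr²). In series:
R_carbon steel shell = (1/1.28 − 1/1.295)/(4π×52.8) = 1.364×10^-5 K/W
R_cellular glass = (1/1.295 − 1/1.32)/(4π×0.0388) = 0.03 K/W
R_total = 0.03001 K/W
Q = ΔT/R_total = 113/0.03001

Q ≈ 3770 W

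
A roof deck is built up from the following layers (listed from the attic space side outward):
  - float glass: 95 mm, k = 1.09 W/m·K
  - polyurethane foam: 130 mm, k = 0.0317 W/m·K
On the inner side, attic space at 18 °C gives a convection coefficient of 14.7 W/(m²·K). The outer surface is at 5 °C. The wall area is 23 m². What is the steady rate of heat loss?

Q ≈ 70.3 W

Series thermal resistances:
R_inner film = 1/(h_i·A) = 1/(14.7×23) = 0.002958 K/W
R_float glass = L/(kA) = 0.095/(1.09×23) = 0.003789 K/W
R_polyurethane foam = L/(kA) = 0.13/(0.0317×23) = 0.1783 K/W
R_total = 0.185 K/W
Q = ΔT / R_total = 13 / 0.185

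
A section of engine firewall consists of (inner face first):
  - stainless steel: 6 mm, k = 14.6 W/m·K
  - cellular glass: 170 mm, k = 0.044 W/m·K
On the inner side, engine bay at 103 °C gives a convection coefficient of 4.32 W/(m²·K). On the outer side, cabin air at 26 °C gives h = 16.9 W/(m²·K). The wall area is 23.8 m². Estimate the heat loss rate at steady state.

Q ≈ 441 W

Treating each layer as a thermal resistance in series:
R_inner film = 1/(h_i·A) = 1/(4.32×23.8) = 0.009726 K/W
R_stainless steel = L/(kA) = 0.006/(14.6×23.8) = 1.727×10^-5 K/W
R_cellular glass = L/(kA) = 0.17/(0.044×23.8) = 0.1623 K/W
R_outer film = 1/(h_o·A) = 1/(16.9×23.8) = 0.002486 K/W
R_total = 0.1746 K/W
Q = ΔT / R_total = 77 / 0.1746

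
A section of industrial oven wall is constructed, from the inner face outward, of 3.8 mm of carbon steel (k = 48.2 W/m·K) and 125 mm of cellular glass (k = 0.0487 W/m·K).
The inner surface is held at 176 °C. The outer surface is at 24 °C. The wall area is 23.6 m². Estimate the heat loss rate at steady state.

Q ≈ 1400 W

Series thermal resistances:
R_carbon steel = L/(kA) = 0.0038/(48.2×23.6) = 3.341×10^-6 K/W
R_cellular glass = L/(kA) = 0.125/(0.0487×23.6) = 0.1088 K/W
R_total = 0.1088 K/W
Q = ΔT / R_total = 152 / 0.1088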